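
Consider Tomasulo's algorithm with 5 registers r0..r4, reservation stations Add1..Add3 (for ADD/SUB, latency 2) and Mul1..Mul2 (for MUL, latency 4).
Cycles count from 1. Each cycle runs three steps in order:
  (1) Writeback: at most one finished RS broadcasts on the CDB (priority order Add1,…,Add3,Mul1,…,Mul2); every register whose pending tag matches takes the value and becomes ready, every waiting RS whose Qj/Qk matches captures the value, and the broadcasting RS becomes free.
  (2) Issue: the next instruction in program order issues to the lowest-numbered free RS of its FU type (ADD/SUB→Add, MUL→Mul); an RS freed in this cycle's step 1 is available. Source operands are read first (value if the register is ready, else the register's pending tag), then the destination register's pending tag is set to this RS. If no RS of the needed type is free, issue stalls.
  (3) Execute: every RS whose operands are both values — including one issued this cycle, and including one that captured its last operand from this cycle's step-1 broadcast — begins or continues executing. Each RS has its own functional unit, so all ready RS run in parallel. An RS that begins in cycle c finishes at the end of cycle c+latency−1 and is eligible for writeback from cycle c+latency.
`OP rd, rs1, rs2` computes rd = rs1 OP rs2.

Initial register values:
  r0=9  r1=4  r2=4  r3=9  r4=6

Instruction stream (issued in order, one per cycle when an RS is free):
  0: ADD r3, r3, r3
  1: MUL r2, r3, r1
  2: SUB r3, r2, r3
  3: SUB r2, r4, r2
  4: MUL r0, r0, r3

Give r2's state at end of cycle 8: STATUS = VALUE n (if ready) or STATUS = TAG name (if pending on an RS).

STATUS = TAG Add2

  c1: issue ADD r3<-Add1  regs: r0:9,r1:4,r2:4,r3:Add1,r4:6
  c2: issue MUL r2<-Mul1  regs: r0:9,r1:4,r2:Mul1,r3:Add1,r4:6
  c3: CDB Add1=18; issue SUB r3<-Add1  regs: r0:9,r1:4,r2:Mul1,r3:Add1,r4:6
  c4: issue SUB r2<-Add2  regs: r0:9,r1:4,r2:Add2,r3:Add1,r4:6
  c5: issue MUL r0<-Mul2  regs: r0:Mul2,r1:4,r2:Add2,r3:Add1,r4:6
  c6: -  regs: r0:Mul2,r1:4,r2:Add2,r3:Add1,r4:6
  c7: CDB Mul1=72  regs: r0:Mul2,r1:4,r2:Add2,r3:Add1,r4:6
  c8: -  regs: r0:Mul2,r1:4,r2:Add2,r3:Add1,r4:6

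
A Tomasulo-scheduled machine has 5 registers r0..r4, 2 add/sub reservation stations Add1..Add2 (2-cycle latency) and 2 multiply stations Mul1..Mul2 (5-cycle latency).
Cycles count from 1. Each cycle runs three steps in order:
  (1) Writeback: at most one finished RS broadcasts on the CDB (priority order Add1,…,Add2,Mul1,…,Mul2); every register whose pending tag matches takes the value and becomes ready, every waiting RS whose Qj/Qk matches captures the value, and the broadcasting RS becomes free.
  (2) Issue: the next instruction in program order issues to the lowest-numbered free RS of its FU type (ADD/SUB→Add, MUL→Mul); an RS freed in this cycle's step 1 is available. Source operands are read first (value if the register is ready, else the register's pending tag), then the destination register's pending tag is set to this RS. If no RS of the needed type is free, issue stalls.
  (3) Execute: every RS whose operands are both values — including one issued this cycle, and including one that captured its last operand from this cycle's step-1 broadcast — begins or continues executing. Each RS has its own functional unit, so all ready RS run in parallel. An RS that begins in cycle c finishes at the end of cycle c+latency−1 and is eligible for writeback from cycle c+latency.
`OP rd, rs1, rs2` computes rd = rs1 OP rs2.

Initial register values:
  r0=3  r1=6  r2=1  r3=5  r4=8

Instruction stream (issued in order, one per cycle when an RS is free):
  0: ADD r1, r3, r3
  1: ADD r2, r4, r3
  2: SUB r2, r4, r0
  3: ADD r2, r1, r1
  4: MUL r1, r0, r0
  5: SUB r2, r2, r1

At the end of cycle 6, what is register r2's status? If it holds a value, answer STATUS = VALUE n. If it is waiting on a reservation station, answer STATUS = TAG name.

c1: issue ADD r1<-Add1 | r0:3,r1:Add1,r2:1,r3:5,r4:8
c2: issue ADD r2<-Add2 | r0:3,r1:Add1,r2:Add2,r3:5,r4:8
c3: CDB Add1=10; issue SUB r2<-Add1 | r0:3,r1:10,r2:Add1,r3:5,r4:8
c4: CDB Add2=13; issue ADD r2<-Add2 | r0:3,r1:10,r2:Add2,r3:5,r4:8
c5: CDB Add1=5; issue MUL r1<-Mul1 | r0:3,r1:Mul1,r2:Add2,r3:5,r4:8
c6: CDB Add2=20; issue SUB r2<-Add1 | r0:3,r1:Mul1,r2:Add1,r3:5,r4:8

STATUS = TAG Add1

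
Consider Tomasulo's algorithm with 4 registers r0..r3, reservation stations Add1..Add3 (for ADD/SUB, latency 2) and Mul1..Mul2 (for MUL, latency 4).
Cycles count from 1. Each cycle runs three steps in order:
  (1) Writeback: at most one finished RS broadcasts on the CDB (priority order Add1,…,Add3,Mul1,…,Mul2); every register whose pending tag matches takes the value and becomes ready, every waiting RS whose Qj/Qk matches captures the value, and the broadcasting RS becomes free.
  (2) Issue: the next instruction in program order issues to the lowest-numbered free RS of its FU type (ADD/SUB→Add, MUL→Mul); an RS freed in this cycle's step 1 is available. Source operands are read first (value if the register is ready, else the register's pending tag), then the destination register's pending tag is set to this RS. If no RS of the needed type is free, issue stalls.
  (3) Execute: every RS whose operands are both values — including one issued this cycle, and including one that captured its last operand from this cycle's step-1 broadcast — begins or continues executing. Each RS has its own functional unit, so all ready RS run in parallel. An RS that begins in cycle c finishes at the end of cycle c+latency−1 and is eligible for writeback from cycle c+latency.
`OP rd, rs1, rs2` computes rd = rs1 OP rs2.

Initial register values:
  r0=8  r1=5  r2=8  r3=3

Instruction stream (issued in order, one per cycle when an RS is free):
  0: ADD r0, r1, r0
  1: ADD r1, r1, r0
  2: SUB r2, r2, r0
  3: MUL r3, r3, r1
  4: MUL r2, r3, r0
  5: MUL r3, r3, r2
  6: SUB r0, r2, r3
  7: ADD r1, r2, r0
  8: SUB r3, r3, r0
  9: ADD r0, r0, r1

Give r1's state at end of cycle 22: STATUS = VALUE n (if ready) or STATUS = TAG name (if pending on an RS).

cycle 1: issue ADD r0<-Add1 // r0:Add1,r1:5,r2:8,r3:3
cycle 2: issue ADD r1<-Add2 // r0:Add1,r1:Add2,r2:8,r3:3
cycle 3: CDB Add1=13; issue SUB r2<-Add1 // r0:13,r1:Add2,r2:Add1,r3:3
cycle 4: issue MUL r3<-Mul1 // r0:13,r1:Add2,r2:Add1,r3:Mul1
cycle 5: CDB Add1=-5; issue MUL r2<-Mul2 // r0:13,r1:Add2,r2:Mul2,r3:Mul1
cycle 6: CDB Add2=18; stall // r0:13,r1:18,r2:Mul2,r3:Mul1
cycle 7: stall // r0:13,r1:18,r2:Mul2,r3:Mul1
cycle 8: stall // r0:13,r1:18,r2:Mul2,r3:Mul1
cycle 9: stall // r0:13,r1:18,r2:Mul2,r3:Mul1
cycle 10: CDB Mul1=54; issue MUL r3<-Mul1 // r0:13,r1:18,r2:Mul2,r3:Mul1
cycle 11: issue SUB r0<-Add1 // r0:Add1,r1:18,r2:Mul2,r3:Mul1
cycle 12: issue ADD r1<-Add2 // r0:Add1,r1:Add2,r2:Mul2,r3:Mul1
cycle 13: issue SUB r3<-Add3 // r0:Add1,r1:Add2,r2:Mul2,r3:Add3
cycle 14: CDB Mul2=702; stall // r0:Add1,r1:Add2,r2:702,r3:Add3
cycle 15: stall // r0:Add1,r1:Add2,r2:702,r3:Add3
cycle 16: stall // r0:Add1,r1:Add2,r2:702,r3:Add3
cycle 17: stall // r0:Add1,r1:Add2,r2:702,r3:Add3
cycle 18: CDB Mul1=37908; stall // r0:Add1,r1:Add2,r2:702,r3:Add3
cycle 19: stall // r0:Add1,r1:Add2,r2:702,r3:Add3
cycle 20: CDB Add1=-37206; issue ADD r0<-Add1 // r0:Add1,r1:Add2,r2:702,r3:Add3
cycle 21: - // r0:Add1,r1:Add2,r2:702,r3:Add3
cycle 22: CDB Add2=-36504 // r0:Add1,r1:-36504,r2:702,r3:Add3

STATUS = VALUE -36504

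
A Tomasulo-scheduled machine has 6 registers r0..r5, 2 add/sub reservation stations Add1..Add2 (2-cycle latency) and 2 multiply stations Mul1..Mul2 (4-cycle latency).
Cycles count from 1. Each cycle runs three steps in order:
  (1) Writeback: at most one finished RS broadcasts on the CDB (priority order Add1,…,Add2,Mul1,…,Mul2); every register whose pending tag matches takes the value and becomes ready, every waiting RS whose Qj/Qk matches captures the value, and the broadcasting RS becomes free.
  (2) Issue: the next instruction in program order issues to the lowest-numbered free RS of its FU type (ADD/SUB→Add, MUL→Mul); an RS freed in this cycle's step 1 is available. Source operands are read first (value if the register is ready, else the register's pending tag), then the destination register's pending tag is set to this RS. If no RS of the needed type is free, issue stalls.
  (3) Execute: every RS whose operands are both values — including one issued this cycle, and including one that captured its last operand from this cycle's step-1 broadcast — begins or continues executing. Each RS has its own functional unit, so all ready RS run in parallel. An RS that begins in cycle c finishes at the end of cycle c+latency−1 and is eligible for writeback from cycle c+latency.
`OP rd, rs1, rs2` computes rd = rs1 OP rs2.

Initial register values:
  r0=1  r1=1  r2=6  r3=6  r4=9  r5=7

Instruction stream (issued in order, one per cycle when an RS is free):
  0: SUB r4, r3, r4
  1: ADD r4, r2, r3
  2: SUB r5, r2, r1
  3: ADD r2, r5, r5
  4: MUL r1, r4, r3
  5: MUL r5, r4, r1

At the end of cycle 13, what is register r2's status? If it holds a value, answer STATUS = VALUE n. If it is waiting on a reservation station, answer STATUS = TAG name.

  c1: issue SUB r4<-Add1  regs: r0:1,r1:1,r2:6,r3:6,r4:Add1,r5:7
  c2: issue ADD r4<-Add2  regs: r0:1,r1:1,r2:6,r3:6,r4:Add2,r5:7
  c3: CDB Add1=-3; issue SUB r5<-Add1  regs: r0:1,r1:1,r2:6,r3:6,r4:Add2,r5:Add1
  c4: CDB Add2=12; issue ADD r2<-Add2  regs: r0:1,r1:1,r2:Add2,r3:6,r4:12,r5:Add1
  c5: CDB Add1=5; issue MUL r1<-Mul1  regs: r0:1,r1:Mul1,r2:Add2,r3:6,r4:12,r5:5
  c6: issue MUL r5<-Mul2  regs: r0:1,r1:Mul1,r2:Add2,r3:6,r4:12,r5:Mul2
  c7: CDB Add2=10  regs: r0:1,r1:Mul1,r2:10,r3:6,r4:12,r5:Mul2
  c8: -  regs: r0:1,r1:Mul1,r2:10,r3:6,r4:12,r5:Mul2
  c9: CDB Mul1=72  regs: r0:1,r1:72,r2:10,r3:6,r4:12,r5:Mul2
  c10: -  regs: r0:1,r1:72,r2:10,r3:6,r4:12,r5:Mul2
  c11: -  regs: r0:1,r1:72,r2:10,r3:6,r4:12,r5:Mul2
  c12: -  regs: r0:1,r1:72,r2:10,r3:6,r4:12,r5:Mul2
  c13: CDB Mul2=864  regs: r0:1,r1:72,r2:10,r3:6,r4:12,r5:864

STATUS = VALUE 10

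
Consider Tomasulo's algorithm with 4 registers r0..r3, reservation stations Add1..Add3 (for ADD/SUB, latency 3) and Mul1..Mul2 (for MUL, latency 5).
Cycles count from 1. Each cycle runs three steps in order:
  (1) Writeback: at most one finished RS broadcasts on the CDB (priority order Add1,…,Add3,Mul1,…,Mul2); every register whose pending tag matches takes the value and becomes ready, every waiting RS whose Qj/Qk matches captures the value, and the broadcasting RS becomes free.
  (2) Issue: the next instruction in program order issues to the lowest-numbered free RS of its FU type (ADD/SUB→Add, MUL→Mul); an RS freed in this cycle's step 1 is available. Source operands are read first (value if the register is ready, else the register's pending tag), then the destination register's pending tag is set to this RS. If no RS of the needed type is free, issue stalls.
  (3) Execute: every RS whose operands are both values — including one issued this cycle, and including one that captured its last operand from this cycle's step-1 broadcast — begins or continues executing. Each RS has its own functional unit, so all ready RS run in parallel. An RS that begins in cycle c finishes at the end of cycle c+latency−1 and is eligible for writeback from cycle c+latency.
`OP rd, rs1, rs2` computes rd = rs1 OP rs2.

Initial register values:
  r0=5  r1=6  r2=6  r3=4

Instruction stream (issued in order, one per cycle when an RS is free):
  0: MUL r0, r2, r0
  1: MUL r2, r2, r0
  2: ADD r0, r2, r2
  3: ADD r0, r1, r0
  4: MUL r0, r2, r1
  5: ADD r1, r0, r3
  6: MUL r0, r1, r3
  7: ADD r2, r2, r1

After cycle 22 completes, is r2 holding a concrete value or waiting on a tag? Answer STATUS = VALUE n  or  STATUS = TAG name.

  c1: issue MUL r0<-Mul1  regs: r0:Mul1,r1:6,r2:6,r3:4
  c2: issue MUL r2<-Mul2  regs: r0:Mul1,r1:6,r2:Mul2,r3:4
  c3: issue ADD r0<-Add1  regs: r0:Add1,r1:6,r2:Mul2,r3:4
  c4: issue ADD r0<-Add2  regs: r0:Add2,r1:6,r2:Mul2,r3:4
  c5: stall  regs: r0:Add2,r1:6,r2:Mul2,r3:4
  c6: CDB Mul1=30; issue MUL r0<-Mul1  regs: r0:Mul1,r1:6,r2:Mul2,r3:4
  c7: issue ADD r1<-Add3  regs: r0:Mul1,r1:Add3,r2:Mul2,r3:4
  c8: stall  regs: r0:Mul1,r1:Add3,r2:Mul2,r3:4
  c9: stall  regs: r0:Mul1,r1:Add3,r2:Mul2,r3:4
  c10: stall  regs: r0:Mul1,r1:Add3,r2:Mul2,r3:4
  c11: CDB Mul2=180; issue MUL r0<-Mul2  regs: r0:Mul2,r1:Add3,r2:180,r3:4
  c12: stall  regs: r0:Mul2,r1:Add3,r2:180,r3:4
  c13: stall  regs: r0:Mul2,r1:Add3,r2:180,r3:4
  c14: CDB Add1=360; issue ADD r2<-Add1  regs: r0:Mul2,r1:Add3,r2:Add1,r3:4
  c15: -  regs: r0:Mul2,r1:Add3,r2:Add1,r3:4
  c16: CDB Mul1=1080  regs: r0:Mul2,r1:Add3,r2:Add1,r3:4
  c17: CDB Add2=366  regs: r0:Mul2,r1:Add3,r2:Add1,r3:4
  c18: -  regs: r0:Mul2,r1:Add3,r2:Add1,r3:4
  c19: CDB Add3=1084  regs: r0:Mul2,r1:1084,r2:Add1,r3:4
  c20: -  regs: r0:Mul2,r1:1084,r2:Add1,r3:4
  c21: -  regs: r0:Mul2,r1:1084,r2:Add1,r3:4
  c22: CDB Add1=1264  regs: r0:Mul2,r1:1084,r2:1264,r3:4

STATUS = VALUE 1264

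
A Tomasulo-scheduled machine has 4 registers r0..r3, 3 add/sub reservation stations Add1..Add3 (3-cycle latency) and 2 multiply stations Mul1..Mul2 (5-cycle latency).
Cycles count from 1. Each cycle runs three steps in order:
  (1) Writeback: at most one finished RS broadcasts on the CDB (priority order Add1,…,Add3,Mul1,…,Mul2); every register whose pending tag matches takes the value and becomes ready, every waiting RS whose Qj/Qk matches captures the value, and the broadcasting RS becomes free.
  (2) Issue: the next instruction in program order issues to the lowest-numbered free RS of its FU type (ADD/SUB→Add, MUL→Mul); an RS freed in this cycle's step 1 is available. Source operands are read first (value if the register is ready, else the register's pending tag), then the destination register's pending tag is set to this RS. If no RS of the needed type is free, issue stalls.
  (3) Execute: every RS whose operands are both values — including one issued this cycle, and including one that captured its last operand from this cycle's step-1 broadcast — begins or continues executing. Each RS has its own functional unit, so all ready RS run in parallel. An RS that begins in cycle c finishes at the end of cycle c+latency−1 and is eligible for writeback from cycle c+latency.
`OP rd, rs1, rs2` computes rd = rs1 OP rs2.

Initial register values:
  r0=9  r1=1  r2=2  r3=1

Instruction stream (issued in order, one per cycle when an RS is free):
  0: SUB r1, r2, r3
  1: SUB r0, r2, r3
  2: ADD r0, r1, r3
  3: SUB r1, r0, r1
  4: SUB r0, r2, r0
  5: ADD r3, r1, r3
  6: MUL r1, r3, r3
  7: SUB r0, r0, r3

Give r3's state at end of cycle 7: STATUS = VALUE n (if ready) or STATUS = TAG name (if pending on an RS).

cycle 1: issue SUB r1<-Add1 // r0:9,r1:Add1,r2:2,r3:1
cycle 2: issue SUB r0<-Add2 // r0:Add2,r1:Add1,r2:2,r3:1
cycle 3: issue ADD r0<-Add3 // r0:Add3,r1:Add1,r2:2,r3:1
cycle 4: CDB Add1=1; issue SUB r1<-Add1 // r0:Add3,r1:Add1,r2:2,r3:1
cycle 5: CDB Add2=1; issue SUB r0<-Add2 // r0:Add2,r1:Add1,r2:2,r3:1
cycle 6: stall // r0:Add2,r1:Add1,r2:2,r3:1
cycle 7: CDB Add3=2; issue ADD r3<-Add3 // r0:Add2,r1:Add1,r2:2,r3:Add3

STATUS = TAG Add3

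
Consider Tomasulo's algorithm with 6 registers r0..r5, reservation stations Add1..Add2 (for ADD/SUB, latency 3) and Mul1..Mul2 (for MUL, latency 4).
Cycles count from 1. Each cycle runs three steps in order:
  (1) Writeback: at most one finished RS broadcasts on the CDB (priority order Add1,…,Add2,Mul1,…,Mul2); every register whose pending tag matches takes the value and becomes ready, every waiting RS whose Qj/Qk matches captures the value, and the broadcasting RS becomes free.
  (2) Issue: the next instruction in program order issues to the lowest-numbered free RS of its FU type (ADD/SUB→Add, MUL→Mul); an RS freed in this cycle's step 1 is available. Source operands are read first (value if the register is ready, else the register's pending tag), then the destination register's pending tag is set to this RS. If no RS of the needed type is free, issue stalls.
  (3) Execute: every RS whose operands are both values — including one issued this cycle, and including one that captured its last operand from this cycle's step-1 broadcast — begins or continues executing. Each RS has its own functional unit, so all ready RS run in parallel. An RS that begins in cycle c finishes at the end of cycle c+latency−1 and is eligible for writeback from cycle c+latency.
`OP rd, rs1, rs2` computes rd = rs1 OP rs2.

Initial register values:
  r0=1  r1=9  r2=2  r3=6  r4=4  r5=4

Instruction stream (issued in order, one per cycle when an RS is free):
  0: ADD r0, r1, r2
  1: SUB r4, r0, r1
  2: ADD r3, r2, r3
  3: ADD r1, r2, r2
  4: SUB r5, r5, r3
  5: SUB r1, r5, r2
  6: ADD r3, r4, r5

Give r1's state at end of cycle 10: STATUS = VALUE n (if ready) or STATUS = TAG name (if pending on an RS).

cycle 1: issue ADD r0<-Add1 // r0:Add1,r1:9,r2:2,r3:6,r4:4,r5:4
cycle 2: issue SUB r4<-Add2 // r0:Add1,r1:9,r2:2,r3:6,r4:Add2,r5:4
cycle 3: stall // r0:Add1,r1:9,r2:2,r3:6,r4:Add2,r5:4
cycle 4: CDB Add1=11; issue ADD r3<-Add1 // r0:11,r1:9,r2:2,r3:Add1,r4:Add2,r5:4
cycle 5: stall // r0:11,r1:9,r2:2,r3:Add1,r4:Add2,r5:4
cycle 6: stall // r0:11,r1:9,r2:2,r3:Add1,r4:Add2,r5:4
cycle 7: CDB Add1=8; issue ADD r1<-Add1 // r0:11,r1:Add1,r2:2,r3:8,r4:Add2,r5:4
cycle 8: CDB Add2=2; issue SUB r5<-Add2 // r0:11,r1:Add1,r2:2,r3:8,r4:2,r5:Add2
cycle 9: stall // r0:11,r1:Add1,r2:2,r3:8,r4:2,r5:Add2
cycle 10: CDB Add1=4; issue SUB r1<-Add1 // r0:11,r1:Add1,r2:2,r3:8,r4:2,r5:Add2

STATUS = TAG Add1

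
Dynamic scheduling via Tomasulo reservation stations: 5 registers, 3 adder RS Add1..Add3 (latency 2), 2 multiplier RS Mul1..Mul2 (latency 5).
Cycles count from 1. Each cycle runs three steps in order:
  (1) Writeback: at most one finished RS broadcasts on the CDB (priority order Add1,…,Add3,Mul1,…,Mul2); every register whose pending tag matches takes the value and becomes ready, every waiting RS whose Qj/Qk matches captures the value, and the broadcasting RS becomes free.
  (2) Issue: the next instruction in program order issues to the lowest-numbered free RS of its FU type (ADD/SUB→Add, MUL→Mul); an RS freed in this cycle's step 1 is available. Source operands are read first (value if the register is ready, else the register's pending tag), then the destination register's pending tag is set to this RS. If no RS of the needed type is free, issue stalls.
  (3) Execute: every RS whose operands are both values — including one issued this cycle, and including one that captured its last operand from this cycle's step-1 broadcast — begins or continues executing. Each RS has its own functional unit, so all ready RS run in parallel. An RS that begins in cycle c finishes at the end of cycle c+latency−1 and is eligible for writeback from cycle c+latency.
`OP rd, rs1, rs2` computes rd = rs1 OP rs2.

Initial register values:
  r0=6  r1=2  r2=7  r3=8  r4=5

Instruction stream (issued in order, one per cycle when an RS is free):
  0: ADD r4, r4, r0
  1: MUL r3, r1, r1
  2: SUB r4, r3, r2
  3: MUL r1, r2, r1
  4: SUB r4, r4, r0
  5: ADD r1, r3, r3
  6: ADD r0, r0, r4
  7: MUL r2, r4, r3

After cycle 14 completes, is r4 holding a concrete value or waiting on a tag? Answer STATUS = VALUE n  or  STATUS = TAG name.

STATUS = VALUE -9

  c1: issue ADD r4<-Add1  regs: r0:6,r1:2,r2:7,r3:8,r4:Add1
  c2: issue MUL r3<-Mul1  regs: r0:6,r1:2,r2:7,r3:Mul1,r4:Add1
  c3: CDB Add1=11; issue SUB r4<-Add1  regs: r0:6,r1:2,r2:7,r3:Mul1,r4:Add1
  c4: issue MUL r1<-Mul2  regs: r0:6,r1:Mul2,r2:7,r3:Mul1,r4:Add1
  c5: issue SUB r4<-Add2  regs: r0:6,r1:Mul2,r2:7,r3:Mul1,r4:Add2
  c6: issue ADD r1<-Add3  regs: r0:6,r1:Add3,r2:7,r3:Mul1,r4:Add2
  c7: CDB Mul1=4; stall  regs: r0:6,r1:Add3,r2:7,r3:4,r4:Add2
  c8: stall  regs: r0:6,r1:Add3,r2:7,r3:4,r4:Add2
  c9: CDB Add1=-3; issue ADD r0<-Add1  regs: r0:Add1,r1:Add3,r2:7,r3:4,r4:Add2
  c10: CDB Add3=8; issue MUL r2<-Mul1  regs: r0:Add1,r1:8,r2:Mul1,r3:4,r4:Add2
  c11: CDB Add2=-9  regs: r0:Add1,r1:8,r2:Mul1,r3:4,r4:-9
  c12: CDB Mul2=14  regs: r0:Add1,r1:8,r2:Mul1,r3:4,r4:-9
  c13: CDB Add1=-3  regs: r0:-3,r1:8,r2:Mul1,r3:4,r4:-9
  c14: -  regs: r0:-3,r1:8,r2:Mul1,r3:4,r4:-9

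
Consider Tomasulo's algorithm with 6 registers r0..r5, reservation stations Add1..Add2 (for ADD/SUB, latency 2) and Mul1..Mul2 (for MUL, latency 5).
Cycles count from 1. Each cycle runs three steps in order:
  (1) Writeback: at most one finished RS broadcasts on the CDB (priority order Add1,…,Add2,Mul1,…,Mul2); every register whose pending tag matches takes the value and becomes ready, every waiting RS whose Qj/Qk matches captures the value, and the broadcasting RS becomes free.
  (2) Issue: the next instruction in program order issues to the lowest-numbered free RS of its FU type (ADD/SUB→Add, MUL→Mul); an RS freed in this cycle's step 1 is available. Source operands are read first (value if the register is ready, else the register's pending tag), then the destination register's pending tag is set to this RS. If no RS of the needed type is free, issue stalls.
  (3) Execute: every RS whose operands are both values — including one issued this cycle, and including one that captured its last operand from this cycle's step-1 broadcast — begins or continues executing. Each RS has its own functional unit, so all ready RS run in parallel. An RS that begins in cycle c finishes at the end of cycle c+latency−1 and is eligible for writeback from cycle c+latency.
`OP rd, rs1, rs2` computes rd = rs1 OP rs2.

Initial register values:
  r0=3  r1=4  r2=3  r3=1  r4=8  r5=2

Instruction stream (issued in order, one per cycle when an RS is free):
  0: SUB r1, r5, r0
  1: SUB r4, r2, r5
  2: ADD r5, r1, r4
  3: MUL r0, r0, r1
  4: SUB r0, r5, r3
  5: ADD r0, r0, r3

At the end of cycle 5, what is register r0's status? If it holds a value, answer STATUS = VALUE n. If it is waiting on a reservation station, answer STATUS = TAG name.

cycle 1: issue SUB r1<-Add1 // r0:3,r1:Add1,r2:3,r3:1,r4:8,r5:2
cycle 2: issue SUB r4<-Add2 // r0:3,r1:Add1,r2:3,r3:1,r4:Add2,r5:2
cycle 3: CDB Add1=-1; issue ADD r5<-Add1 // r0:3,r1:-1,r2:3,r3:1,r4:Add2,r5:Add1
cycle 4: CDB Add2=1; issue MUL r0<-Mul1 // r0:Mul1,r1:-1,r2:3,r3:1,r4:1,r5:Add1
cycle 5: issue SUB r0<-Add2 // r0:Add2,r1:-1,r2:3,r3:1,r4:1,r5:Add1

STATUS = TAG Add2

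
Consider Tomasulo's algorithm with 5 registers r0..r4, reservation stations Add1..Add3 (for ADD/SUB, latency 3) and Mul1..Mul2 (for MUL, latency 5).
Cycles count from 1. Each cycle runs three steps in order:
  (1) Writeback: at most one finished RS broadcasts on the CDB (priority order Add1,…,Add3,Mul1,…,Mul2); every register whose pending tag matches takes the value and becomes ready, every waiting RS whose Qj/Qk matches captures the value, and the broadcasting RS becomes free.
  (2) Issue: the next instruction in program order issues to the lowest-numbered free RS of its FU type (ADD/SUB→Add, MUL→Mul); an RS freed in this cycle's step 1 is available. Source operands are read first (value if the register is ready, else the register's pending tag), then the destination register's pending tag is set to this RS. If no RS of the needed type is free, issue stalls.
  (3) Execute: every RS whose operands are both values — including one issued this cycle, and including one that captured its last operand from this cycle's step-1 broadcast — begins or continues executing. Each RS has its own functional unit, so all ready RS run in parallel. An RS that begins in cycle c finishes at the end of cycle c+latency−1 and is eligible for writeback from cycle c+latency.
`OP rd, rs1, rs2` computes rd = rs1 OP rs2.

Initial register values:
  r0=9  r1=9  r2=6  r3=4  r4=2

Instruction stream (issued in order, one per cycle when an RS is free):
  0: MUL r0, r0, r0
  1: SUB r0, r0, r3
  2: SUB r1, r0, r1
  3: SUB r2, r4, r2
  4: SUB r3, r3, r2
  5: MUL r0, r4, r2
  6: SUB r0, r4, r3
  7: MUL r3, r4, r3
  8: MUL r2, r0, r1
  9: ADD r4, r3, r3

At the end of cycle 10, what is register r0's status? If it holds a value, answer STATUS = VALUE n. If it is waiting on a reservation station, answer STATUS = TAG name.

STATUS = TAG Add1

cycle 1: issue MUL r0<-Mul1 // r0:Mul1,r1:9,r2:6,r3:4,r4:2
cycle 2: issue SUB r0<-Add1 // r0:Add1,r1:9,r2:6,r3:4,r4:2
cycle 3: issue SUB r1<-Add2 // r0:Add1,r1:Add2,r2:6,r3:4,r4:2
cycle 4: issue SUB r2<-Add3 // r0:Add1,r1:Add2,r2:Add3,r3:4,r4:2
cycle 5: stall // r0:Add1,r1:Add2,r2:Add3,r3:4,r4:2
cycle 6: CDB Mul1=81; stall // r0:Add1,r1:Add2,r2:Add3,r3:4,r4:2
cycle 7: CDB Add3=-4; issue SUB r3<-Add3 // r0:Add1,r1:Add2,r2:-4,r3:Add3,r4:2
cycle 8: issue MUL r0<-Mul1 // r0:Mul1,r1:Add2,r2:-4,r3:Add3,r4:2
cycle 9: CDB Add1=77; issue SUB r0<-Add1 // r0:Add1,r1:Add2,r2:-4,r3:Add3,r4:2
cycle 10: CDB Add3=8; issue MUL r3<-Mul2 // r0:Add1,r1:Add2,r2:-4,r3:Mul2,r4:2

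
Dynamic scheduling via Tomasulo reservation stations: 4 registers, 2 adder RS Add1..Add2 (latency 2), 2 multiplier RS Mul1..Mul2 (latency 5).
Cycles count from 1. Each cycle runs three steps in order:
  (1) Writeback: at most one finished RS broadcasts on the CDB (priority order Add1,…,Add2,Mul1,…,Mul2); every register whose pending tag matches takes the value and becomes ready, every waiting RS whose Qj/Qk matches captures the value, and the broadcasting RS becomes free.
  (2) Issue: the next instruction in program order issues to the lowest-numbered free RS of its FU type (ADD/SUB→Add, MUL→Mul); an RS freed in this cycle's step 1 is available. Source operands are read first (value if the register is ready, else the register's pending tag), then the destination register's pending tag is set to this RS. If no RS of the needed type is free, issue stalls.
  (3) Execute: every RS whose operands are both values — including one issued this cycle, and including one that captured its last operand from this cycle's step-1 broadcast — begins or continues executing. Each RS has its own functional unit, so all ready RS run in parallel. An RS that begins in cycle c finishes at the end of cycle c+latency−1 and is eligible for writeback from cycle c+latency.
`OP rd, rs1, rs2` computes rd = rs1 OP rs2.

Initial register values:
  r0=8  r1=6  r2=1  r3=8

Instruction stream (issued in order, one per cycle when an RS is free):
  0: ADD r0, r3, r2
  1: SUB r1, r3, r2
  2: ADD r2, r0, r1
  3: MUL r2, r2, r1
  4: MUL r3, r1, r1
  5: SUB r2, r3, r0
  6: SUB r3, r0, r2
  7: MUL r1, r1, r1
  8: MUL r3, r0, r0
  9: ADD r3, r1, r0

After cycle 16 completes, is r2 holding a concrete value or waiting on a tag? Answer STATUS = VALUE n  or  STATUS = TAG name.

  c1: issue ADD r0<-Add1  regs: r0:Add1,r1:6,r2:1,r3:8
  c2: issue SUB r1<-Add2  regs: r0:Add1,r1:Add2,r2:1,r3:8
  c3: CDB Add1=9; issue ADD r2<-Add1  regs: r0:9,r1:Add2,r2:Add1,r3:8
  c4: CDB Add2=7; issue MUL r2<-Mul1  regs: r0:9,r1:7,r2:Mul1,r3:8
  c5: issue MUL r3<-Mul2  regs: r0:9,r1:7,r2:Mul1,r3:Mul2
  c6: CDB Add1=16; issue SUB r2<-Add1  regs: r0:9,r1:7,r2:Add1,r3:Mul2
  c7: issue SUB r3<-Add2  regs: r0:9,r1:7,r2:Add1,r3:Add2
  c8: stall  regs: r0:9,r1:7,r2:Add1,r3:Add2
  c9: stall  regs: r0:9,r1:7,r2:Add1,r3:Add2
  c10: CDB Mul2=49; issue MUL r1<-Mul2  regs: r0:9,r1:Mul2,r2:Add1,r3:Add2
  c11: CDB Mul1=112; issue MUL r3<-Mul1  regs: r0:9,r1:Mul2,r2:Add1,r3:Mul1
  c12: CDB Add1=40; issue ADD r3<-Add1  regs: r0:9,r1:Mul2,r2:40,r3:Add1
  c13: -  regs: r0:9,r1:Mul2,r2:40,r3:Add1
  c14: CDB Add2=-31  regs: r0:9,r1:Mul2,r2:40,r3:Add1
  c15: CDB Mul2=49  regs: r0:9,r1:49,r2:40,r3:Add1
  c16: CDB Mul1=81  regs: r0:9,r1:49,r2:40,r3:Add1

STATUS = VALUE 40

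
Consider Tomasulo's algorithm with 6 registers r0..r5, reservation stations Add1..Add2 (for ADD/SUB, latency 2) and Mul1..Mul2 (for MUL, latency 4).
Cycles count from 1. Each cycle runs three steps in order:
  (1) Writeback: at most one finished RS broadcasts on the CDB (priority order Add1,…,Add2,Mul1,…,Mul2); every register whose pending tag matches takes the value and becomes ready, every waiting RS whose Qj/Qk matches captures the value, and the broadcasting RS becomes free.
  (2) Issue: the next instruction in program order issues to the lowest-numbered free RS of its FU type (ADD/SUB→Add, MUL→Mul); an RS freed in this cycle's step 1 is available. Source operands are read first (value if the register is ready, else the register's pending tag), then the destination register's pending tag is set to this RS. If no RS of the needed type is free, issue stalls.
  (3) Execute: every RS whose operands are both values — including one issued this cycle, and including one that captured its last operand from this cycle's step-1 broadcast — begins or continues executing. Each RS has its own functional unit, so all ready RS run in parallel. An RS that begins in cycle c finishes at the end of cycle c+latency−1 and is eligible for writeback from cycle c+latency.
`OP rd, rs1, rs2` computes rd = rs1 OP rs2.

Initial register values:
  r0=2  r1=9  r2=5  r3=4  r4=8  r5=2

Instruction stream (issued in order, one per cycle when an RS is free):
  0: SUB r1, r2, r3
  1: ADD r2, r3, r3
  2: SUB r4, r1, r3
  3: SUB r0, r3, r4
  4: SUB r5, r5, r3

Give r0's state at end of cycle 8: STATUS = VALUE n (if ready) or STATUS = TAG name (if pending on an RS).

STATUS = VALUE 7

  c1: issue SUB r1<-Add1  regs: r0:2,r1:Add1,r2:5,r3:4,r4:8,r5:2
  c2: issue ADD r2<-Add2  regs: r0:2,r1:Add1,r2:Add2,r3:4,r4:8,r5:2
  c3: CDB Add1=1; issue SUB r4<-Add1  regs: r0:2,r1:1,r2:Add2,r3:4,r4:Add1,r5:2
  c4: CDB Add2=8; issue SUB r0<-Add2  regs: r0:Add2,r1:1,r2:8,r3:4,r4:Add1,r5:2
  c5: CDB Add1=-3; issue SUB r5<-Add1  regs: r0:Add2,r1:1,r2:8,r3:4,r4:-3,r5:Add1
  c6: -  regs: r0:Add2,r1:1,r2:8,r3:4,r4:-3,r5:Add1
  c7: CDB Add1=-2  regs: r0:Add2,r1:1,r2:8,r3:4,r4:-3,r5:-2
  c8: CDB Add2=7  regs: r0:7,r1:1,r2:8,r3:4,r4:-3,r5:-2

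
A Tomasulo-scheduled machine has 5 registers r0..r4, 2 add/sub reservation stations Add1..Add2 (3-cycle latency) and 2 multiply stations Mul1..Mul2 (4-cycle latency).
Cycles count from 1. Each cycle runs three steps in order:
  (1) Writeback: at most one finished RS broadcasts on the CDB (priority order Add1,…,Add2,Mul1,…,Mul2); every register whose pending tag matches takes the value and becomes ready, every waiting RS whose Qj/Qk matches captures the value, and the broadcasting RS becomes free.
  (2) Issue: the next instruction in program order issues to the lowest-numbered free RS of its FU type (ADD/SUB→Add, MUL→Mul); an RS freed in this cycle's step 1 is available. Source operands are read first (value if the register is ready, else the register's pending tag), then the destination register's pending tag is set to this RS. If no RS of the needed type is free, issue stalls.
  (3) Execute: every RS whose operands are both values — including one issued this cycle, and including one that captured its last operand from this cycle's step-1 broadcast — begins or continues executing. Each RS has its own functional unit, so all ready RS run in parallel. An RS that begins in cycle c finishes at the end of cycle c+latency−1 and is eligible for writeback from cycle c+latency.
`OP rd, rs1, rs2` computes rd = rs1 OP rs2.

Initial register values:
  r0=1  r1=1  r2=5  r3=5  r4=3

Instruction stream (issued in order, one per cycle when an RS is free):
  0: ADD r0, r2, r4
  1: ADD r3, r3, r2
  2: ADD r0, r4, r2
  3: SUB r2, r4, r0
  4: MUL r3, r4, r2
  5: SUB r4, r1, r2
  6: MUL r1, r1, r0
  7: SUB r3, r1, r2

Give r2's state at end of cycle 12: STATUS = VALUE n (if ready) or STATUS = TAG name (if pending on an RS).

cycle 1: issue ADD r0<-Add1 // r0:Add1,r1:1,r2:5,r3:5,r4:3
cycle 2: issue ADD r3<-Add2 // r0:Add1,r1:1,r2:5,r3:Add2,r4:3
cycle 3: stall // r0:Add1,r1:1,r2:5,r3:Add2,r4:3
cycle 4: CDB Add1=8; issue ADD r0<-Add1 // r0:Add1,r1:1,r2:5,r3:Add2,r4:3
cycle 5: CDB Add2=10; issue SUB r2<-Add2 // r0:Add1,r1:1,r2:Add2,r3:10,r4:3
cycle 6: issue MUL r3<-Mul1 // r0:Add1,r1:1,r2:Add2,r3:Mul1,r4:3
cycle 7: CDB Add1=8; issue SUB r4<-Add1 // r0:8,r1:1,r2:Add2,r3:Mul1,r4:Add1
cycle 8: issue MUL r1<-Mul2 // r0:8,r1:Mul2,r2:Add2,r3:Mul1,r4:Add1
cycle 9: stall // r0:8,r1:Mul2,r2:Add2,r3:Mul1,r4:Add1
cycle 10: CDB Add2=-5; issue SUB r3<-Add2 // r0:8,r1:Mul2,r2:-5,r3:Add2,r4:Add1
cycle 11: - // r0:8,r1:Mul2,r2:-5,r3:Add2,r4:Add1
cycle 12: CDB Mul2=8 // r0:8,r1:8,r2:-5,r3:Add2,r4:Add1

STATUS = VALUE -5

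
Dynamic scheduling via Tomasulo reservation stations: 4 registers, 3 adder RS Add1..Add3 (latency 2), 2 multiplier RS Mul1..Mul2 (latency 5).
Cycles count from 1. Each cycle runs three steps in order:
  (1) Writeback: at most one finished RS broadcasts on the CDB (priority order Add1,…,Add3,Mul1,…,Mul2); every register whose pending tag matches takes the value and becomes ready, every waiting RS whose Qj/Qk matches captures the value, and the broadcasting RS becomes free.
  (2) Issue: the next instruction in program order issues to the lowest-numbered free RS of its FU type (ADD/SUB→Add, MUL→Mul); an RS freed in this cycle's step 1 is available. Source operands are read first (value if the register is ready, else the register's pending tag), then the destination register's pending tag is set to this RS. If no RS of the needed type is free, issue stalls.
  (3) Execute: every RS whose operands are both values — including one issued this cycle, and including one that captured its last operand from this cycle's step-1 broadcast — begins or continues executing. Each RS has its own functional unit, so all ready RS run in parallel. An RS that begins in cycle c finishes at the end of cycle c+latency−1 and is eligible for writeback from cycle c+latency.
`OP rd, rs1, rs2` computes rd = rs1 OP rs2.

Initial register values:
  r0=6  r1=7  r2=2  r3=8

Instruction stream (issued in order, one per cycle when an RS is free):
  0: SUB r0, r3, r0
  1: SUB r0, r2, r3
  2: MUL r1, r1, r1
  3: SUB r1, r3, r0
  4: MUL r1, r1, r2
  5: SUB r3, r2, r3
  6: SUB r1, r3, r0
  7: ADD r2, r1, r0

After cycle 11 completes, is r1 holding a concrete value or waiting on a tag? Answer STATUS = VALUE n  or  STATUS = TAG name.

STATUS = VALUE 0

cycle 1: issue SUB r0<-Add1 // r0:Add1,r1:7,r2:2,r3:8
cycle 2: issue SUB r0<-Add2 // r0:Add2,r1:7,r2:2,r3:8
cycle 3: CDB Add1=2; issue MUL r1<-Mul1 // r0:Add2,r1:Mul1,r2:2,r3:8
cycle 4: CDB Add2=-6; issue SUB r1<-Add1 // r0:-6,r1:Add1,r2:2,r3:8
cycle 5: issue MUL r1<-Mul2 // r0:-6,r1:Mul2,r2:2,r3:8
cycle 6: CDB Add1=14; issue SUB r3<-Add1 // r0:-6,r1:Mul2,r2:2,r3:Add1
cycle 7: issue SUB r1<-Add2 // r0:-6,r1:Add2,r2:2,r3:Add1
cycle 8: CDB Add1=-6; issue ADD r2<-Add1 // r0:-6,r1:Add2,r2:Add1,r3:-6
cycle 9: CDB Mul1=49 // r0:-6,r1:Add2,r2:Add1,r3:-6
cycle 10: CDB Add2=0 // r0:-6,r1:0,r2:Add1,r3:-6
cycle 11: CDB Mul2=28 // r0:-6,r1:0,r2:Add1,r3:-6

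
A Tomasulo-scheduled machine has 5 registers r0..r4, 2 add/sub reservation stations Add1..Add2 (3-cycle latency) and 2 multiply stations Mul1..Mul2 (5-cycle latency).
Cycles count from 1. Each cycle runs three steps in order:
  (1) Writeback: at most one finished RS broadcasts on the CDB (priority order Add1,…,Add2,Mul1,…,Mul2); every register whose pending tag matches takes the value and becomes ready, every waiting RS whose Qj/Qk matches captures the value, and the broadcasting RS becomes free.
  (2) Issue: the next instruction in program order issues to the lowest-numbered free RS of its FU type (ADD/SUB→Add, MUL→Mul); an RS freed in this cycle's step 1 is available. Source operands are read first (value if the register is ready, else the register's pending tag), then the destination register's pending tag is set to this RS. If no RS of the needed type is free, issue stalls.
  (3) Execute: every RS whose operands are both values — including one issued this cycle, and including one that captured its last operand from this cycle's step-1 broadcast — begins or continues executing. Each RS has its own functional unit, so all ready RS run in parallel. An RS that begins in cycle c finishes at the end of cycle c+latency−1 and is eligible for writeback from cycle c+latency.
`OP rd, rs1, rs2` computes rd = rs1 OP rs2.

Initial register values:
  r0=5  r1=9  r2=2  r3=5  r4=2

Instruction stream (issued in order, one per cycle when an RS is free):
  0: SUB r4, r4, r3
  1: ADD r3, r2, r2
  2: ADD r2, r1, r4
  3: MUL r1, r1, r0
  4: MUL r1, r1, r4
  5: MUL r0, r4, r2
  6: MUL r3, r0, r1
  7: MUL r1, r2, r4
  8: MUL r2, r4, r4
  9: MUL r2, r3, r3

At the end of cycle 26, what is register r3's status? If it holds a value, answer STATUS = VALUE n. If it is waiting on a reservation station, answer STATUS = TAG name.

  c1: issue SUB r4<-Add1  regs: r0:5,r1:9,r2:2,r3:5,r4:Add1
  c2: issue ADD r3<-Add2  regs: r0:5,r1:9,r2:2,r3:Add2,r4:Add1
  c3: stall  regs: r0:5,r1:9,r2:2,r3:Add2,r4:Add1
  c4: CDB Add1=-3; issue ADD r2<-Add1  regs: r0:5,r1:9,r2:Add1,r3:Add2,r4:-3
  c5: CDB Add2=4; issue MUL r1<-Mul1  regs: r0:5,r1:Mul1,r2:Add1,r3:4,r4:-3
  c6: issue MUL r1<-Mul2  regs: r0:5,r1:Mul2,r2:Add1,r3:4,r4:-3
  c7: CDB Add1=6; stall  regs: r0:5,r1:Mul2,r2:6,r3:4,r4:-3
  c8: stall  regs: r0:5,r1:Mul2,r2:6,r3:4,r4:-3
  c9: stall  regs: r0:5,r1:Mul2,r2:6,r3:4,r4:-3
  c10: CDB Mul1=45; issue MUL r0<-Mul1  regs: r0:Mul1,r1:Mul2,r2:6,r3:4,r4:-3
  c11: stall  regs: r0:Mul1,r1:Mul2,r2:6,r3:4,r4:-3
  c12: stall  regs: r0:Mul1,r1:Mul2,r2:6,r3:4,r4:-3
  c13: stall  regs: r0:Mul1,r1:Mul2,r2:6,r3:4,r4:-3
  c14: stall  regs: r0:Mul1,r1:Mul2,r2:6,r3:4,r4:-3
  c15: CDB Mul1=-18; issue MUL r3<-Mul1  regs: r0:-18,r1:Mul2,r2:6,r3:Mul1,r4:-3
  c16: CDB Mul2=-135; issue MUL r1<-Mul2  regs: r0:-18,r1:Mul2,r2:6,r3:Mul1,r4:-3
  c17: stall  regs: r0:-18,r1:Mul2,r2:6,r3:Mul1,r4:-3
  c18: stall  regs: r0:-18,r1:Mul2,r2:6,r3:Mul1,r4:-3
  c19: stall  regs: r0:-18,r1:Mul2,r2:6,r3:Mul1,r4:-3
  c20: stall  regs: r0:-18,r1:Mul2,r2:6,r3:Mul1,r4:-3
  c21: CDB Mul1=2430; issue MUL r2<-Mul1  regs: r0:-18,r1:Mul2,r2:Mul1,r3:2430,r4:-3
  c22: CDB Mul2=-18; issue MUL r2<-Mul2  regs: r0:-18,r1:-18,r2:Mul2,r3:2430,r4:-3
  c23: -  regs: r0:-18,r1:-18,r2:Mul2,r3:2430,r4:-3
  c24: -  regs: r0:-18,r1:-18,r2:Mul2,r3:2430,r4:-3
  c25: -  regs: r0:-18,r1:-18,r2:Mul2,r3:2430,r4:-3
  c26: CDB Mul1=9  regs: r0:-18,r1:-18,r2:Mul2,r3:2430,r4:-3

STATUS = VALUE 2430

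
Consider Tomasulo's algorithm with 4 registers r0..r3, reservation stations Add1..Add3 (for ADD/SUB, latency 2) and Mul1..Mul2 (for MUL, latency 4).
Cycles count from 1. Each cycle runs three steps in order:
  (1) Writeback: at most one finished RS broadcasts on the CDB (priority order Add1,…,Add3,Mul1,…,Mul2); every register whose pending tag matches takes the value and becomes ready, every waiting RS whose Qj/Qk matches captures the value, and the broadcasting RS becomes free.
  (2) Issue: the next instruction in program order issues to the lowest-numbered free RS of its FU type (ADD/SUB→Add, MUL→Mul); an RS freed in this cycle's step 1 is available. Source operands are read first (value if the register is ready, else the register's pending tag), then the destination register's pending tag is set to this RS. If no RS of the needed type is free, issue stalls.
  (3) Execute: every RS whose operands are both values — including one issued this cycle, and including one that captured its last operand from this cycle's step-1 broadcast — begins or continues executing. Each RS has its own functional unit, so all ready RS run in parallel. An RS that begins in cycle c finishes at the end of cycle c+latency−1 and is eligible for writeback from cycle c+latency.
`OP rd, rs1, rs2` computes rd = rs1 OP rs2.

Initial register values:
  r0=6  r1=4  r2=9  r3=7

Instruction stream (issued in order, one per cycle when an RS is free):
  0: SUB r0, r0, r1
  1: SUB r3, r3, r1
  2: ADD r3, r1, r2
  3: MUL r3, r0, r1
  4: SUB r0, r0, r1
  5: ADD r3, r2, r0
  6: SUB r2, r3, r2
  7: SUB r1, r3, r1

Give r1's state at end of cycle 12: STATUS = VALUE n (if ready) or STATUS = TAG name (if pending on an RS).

cycle 1: issue SUB r0<-Add1 // r0:Add1,r1:4,r2:9,r3:7
cycle 2: issue SUB r3<-Add2 // r0:Add1,r1:4,r2:9,r3:Add2
cycle 3: CDB Add1=2; issue ADD r3<-Add1 // r0:2,r1:4,r2:9,r3:Add1
cycle 4: CDB Add2=3; issue MUL r3<-Mul1 // r0:2,r1:4,r2:9,r3:Mul1
cycle 5: CDB Add1=13; issue SUB r0<-Add1 // r0:Add1,r1:4,r2:9,r3:Mul1
cycle 6: issue ADD r3<-Add2 // r0:Add1,r1:4,r2:9,r3:Add2
cycle 7: CDB Add1=-2; issue SUB r2<-Add1 // r0:-2,r1:4,r2:Add1,r3:Add2
cycle 8: CDB Mul1=8; issue SUB r1<-Add3 // r0:-2,r1:Add3,r2:Add1,r3:Add2
cycle 9: CDB Add2=7 // r0:-2,r1:Add3,r2:Add1,r3:7
cycle 10: - // r0:-2,r1:Add3,r2:Add1,r3:7
cycle 11: CDB Add1=-2 // r0:-2,r1:Add3,r2:-2,r3:7
cycle 12: CDB Add3=3 // r0:-2,r1:3,r2:-2,r3:7

STATUS = VALUE 3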